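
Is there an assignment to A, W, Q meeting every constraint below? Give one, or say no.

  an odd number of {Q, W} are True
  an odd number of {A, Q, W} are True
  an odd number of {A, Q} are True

A = False; W = False; Q = True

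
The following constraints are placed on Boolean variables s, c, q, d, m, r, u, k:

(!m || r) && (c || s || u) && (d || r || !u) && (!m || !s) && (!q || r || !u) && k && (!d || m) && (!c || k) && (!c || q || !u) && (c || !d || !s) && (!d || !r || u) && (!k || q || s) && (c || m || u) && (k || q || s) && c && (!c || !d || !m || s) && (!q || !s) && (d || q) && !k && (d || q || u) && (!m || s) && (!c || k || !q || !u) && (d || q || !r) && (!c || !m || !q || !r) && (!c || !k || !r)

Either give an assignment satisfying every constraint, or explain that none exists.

Case k = True:
  Clause (!k) is falsified — contradiction.
Case k = False:
  Clause (k) is falsified — contradiction.
Both cases fail, so the formula is unsatisfiable.

Unsatisfiable — no assignment works.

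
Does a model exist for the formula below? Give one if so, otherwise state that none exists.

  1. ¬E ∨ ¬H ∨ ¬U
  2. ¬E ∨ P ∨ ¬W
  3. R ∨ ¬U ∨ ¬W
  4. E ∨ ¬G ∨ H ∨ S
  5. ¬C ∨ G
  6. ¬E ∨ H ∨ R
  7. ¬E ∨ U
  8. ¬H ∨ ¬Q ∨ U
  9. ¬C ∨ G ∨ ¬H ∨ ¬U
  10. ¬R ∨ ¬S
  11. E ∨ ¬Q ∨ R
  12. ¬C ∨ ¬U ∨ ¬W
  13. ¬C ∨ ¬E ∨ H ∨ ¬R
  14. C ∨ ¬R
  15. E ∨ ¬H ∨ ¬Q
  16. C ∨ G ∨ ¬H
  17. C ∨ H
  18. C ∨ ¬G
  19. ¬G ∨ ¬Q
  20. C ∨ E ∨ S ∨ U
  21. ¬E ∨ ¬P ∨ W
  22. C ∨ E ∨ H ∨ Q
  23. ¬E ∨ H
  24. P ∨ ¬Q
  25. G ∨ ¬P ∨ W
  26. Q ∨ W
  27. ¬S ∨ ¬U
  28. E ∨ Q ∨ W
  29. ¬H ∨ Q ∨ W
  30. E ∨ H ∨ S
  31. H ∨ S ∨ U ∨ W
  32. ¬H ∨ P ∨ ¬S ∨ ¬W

Set C = True.
  then (¬C ∨ G) forces G = True.
  then (¬G ∨ ¬Q) forces Q = False.
  then (Q ∨ W) forces W = True.
  then (¬C ∨ ¬U ∨ ¬W) forces U = False.
  then (¬E ∨ U) forces E = False.
Set P = True.
Set S = False.
  then (E ∨ ¬G ∨ H ∨ S) forces H = True.
Set R = False.
All clauses satisfied.

C = True; P = True; W = True; G = True; S = False; E = False; Q = False; R = False; H = True; U = False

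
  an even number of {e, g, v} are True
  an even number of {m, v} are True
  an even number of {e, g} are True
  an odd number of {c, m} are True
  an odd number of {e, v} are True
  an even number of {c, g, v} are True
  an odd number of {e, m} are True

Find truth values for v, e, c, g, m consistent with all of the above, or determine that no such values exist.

v = False; e = True; c = True; g = True; m = False

{e, g, v}: 2 true → even ✓
{m, v}: 0 true → even ✓
{e, g}: 2 true → even ✓
{c, m}: 1 true → odd ✓
{e, v}: 1 true → odd ✓
{c, g, v}: 2 true → even ✓
{e, m}: 1 true → odd ✓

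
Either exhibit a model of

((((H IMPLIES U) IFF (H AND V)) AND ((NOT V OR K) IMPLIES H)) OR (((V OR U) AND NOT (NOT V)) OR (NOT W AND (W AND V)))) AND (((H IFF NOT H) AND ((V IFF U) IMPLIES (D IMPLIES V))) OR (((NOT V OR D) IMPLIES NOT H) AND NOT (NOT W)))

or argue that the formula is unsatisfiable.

K = True; H = False; U = False; W = True; V = True; D = True

  (((H IMPLIES U) IFF (H AND V)) AND ((NOT V OR K) IMPLIES H)) OR (((V OR U) AND NOT (NOT V)) OR (NOT W AND (W AND V))) = True
    ((H IMPLIES U) IFF (H AND V)) AND ((NOT V OR K) IMPLIES H) = False
      (H IMPLIES U) IFF (H AND V) = False
        H IMPLIES U = True
        H AND V = False
      (NOT V OR K) IMPLIES H = False
        NOT V OR K = True
          NOT V = False
    ((V OR U) AND NOT (NOT V)) OR (NOT W AND (W AND V)) = True
      (V OR U) AND NOT (NOT V) = True
        V OR U = True
        NOT (NOT V) = True
          NOT V = False
      NOT W AND (W AND V) = False
        NOT W = False
        W AND V = True
  ((H IFF NOT H) AND ((V IFF U) IMPLIES (D IMPLIES V))) OR (((NOT V OR D) IMPLIES NOT H) AND NOT (NOT W)) = True
    (H IFF NOT H) AND ((V IFF U) IMPLIES (D IMPLIES V)) = False
      H IFF NOT H = False
        NOT H = True
      (V IFF U) IMPLIES (D IMPLIES V) = True
        V IFF U = False
        D IMPLIES V = True
    ((NOT V OR D) IMPLIES NOT H) AND NOT (NOT W) = True
      (NOT V OR D) IMPLIES NOT H = True
        NOT V OR D = True
          NOT V = False
        NOT H = True
      NOT (NOT W) = True
        NOT W = False
Both conjuncts True, so the formula holds.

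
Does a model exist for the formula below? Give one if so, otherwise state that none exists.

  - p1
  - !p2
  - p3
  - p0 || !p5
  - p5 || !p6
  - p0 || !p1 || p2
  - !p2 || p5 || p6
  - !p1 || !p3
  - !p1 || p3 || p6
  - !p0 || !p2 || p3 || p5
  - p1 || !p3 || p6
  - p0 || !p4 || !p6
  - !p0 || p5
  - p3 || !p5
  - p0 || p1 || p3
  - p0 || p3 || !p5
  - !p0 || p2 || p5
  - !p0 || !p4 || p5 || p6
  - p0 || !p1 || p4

The formula is unsatisfiable.

Case p3 = True:
  (p1) forces p1 = True.
  Clause (!p1 || !p3) is falsified — contradiction.
Case p3 = False:
  Clause (p3) is falsified — contradiction.
Both cases fail, so the formula is unsatisfiable.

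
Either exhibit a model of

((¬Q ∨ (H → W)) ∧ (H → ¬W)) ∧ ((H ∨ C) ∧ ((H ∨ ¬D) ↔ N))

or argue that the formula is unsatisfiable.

Q = False, N = False, H = False, D = True, C = True, W = False

  (¬Q ∨ (H → W)) ∧ (H → ¬W) = True
    ¬Q ∨ (H → W) = True
      ¬Q = True
      H → W = True
    H → ¬W = True
      ¬W = True
  (H ∨ C) ∧ ((H ∨ ¬D) ↔ N) = True
    H ∨ C = True
    (H ∨ ¬D) ↔ N = True
      H ∨ ¬D = False
        ¬D = False
Both conjuncts True, so the formula holds.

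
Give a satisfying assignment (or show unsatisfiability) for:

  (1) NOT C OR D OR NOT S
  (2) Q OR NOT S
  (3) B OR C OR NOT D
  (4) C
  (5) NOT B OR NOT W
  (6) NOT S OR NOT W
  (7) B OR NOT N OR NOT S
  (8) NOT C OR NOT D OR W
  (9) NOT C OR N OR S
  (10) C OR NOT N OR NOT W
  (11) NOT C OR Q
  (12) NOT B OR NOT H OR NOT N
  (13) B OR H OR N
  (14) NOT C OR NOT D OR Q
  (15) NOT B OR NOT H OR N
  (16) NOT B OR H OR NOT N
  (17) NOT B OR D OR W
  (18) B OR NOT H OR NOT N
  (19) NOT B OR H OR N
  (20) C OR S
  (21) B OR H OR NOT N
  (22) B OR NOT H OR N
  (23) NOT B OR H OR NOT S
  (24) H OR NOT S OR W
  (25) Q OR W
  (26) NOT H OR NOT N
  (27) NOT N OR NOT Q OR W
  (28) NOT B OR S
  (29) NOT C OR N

Unsatisfiable — no assignment works.

Case C = True:
  (NOT C OR Q) forces Q = True.
  (NOT C OR N) forces N = True.
  (NOT H OR NOT N) forces H = False.
  (NOT B OR H OR NOT N) forces B = False.
  Clause (B OR H OR NOT N) is falsified — contradiction.
Case C = False:
  Clause (C) is falsified — contradiction.
Both cases fail, so the formula is unsatisfiable.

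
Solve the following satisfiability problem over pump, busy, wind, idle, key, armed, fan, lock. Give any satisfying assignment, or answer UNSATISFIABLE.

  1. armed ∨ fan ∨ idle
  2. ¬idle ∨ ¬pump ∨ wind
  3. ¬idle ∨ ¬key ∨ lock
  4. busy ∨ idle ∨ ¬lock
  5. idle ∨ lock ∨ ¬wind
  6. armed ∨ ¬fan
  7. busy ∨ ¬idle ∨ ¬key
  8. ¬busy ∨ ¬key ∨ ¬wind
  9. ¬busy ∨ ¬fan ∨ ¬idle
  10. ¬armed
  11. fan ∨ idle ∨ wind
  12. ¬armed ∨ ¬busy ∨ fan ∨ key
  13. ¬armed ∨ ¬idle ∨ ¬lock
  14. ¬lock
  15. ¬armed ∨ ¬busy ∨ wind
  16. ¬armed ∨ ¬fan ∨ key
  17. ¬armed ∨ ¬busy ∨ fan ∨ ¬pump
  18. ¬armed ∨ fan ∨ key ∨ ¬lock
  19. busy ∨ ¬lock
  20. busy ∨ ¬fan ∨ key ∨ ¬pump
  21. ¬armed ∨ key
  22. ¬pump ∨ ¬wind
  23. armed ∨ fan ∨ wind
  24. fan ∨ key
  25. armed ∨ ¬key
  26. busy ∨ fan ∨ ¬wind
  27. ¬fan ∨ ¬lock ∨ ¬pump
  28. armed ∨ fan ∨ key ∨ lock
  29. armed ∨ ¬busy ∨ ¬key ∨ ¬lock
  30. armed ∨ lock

Unsatisfiable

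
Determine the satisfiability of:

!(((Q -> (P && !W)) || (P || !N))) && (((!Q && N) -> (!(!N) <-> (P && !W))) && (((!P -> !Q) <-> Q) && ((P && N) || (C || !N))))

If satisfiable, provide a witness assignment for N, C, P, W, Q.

Case Q = True: the formula simplifies to !(((P && !W) || (P || !N))) && (P && ((P && N) || (C || !N))).
  P = True: the conjunct !(((P && !W) || (P || !N))) becomes !((!W || True)) = False.
  P = False: the conjunct P is False.
Case Q = False: the conjunct !(((Q -> (P && !W)) || (P || !N))) becomes !((True || (P || !N))) = False.
Both cases fail — unsatisfiable.

No satisfying assignment exists.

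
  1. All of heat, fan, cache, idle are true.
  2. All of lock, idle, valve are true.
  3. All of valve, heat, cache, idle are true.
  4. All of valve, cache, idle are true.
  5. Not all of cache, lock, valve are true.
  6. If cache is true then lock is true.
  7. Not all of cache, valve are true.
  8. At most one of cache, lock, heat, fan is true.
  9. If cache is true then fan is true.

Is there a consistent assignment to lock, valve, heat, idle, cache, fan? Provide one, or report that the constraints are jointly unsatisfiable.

Unsatisfiable — no assignment works.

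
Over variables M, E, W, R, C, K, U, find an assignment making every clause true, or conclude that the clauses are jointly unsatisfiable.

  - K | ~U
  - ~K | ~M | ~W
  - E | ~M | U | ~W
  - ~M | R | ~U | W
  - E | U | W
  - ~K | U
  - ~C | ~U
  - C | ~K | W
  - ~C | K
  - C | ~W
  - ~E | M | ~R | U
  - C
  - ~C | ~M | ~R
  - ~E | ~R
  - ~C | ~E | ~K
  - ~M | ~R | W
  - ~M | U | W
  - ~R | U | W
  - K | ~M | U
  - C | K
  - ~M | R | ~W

Unsatisfiable — no assignment works.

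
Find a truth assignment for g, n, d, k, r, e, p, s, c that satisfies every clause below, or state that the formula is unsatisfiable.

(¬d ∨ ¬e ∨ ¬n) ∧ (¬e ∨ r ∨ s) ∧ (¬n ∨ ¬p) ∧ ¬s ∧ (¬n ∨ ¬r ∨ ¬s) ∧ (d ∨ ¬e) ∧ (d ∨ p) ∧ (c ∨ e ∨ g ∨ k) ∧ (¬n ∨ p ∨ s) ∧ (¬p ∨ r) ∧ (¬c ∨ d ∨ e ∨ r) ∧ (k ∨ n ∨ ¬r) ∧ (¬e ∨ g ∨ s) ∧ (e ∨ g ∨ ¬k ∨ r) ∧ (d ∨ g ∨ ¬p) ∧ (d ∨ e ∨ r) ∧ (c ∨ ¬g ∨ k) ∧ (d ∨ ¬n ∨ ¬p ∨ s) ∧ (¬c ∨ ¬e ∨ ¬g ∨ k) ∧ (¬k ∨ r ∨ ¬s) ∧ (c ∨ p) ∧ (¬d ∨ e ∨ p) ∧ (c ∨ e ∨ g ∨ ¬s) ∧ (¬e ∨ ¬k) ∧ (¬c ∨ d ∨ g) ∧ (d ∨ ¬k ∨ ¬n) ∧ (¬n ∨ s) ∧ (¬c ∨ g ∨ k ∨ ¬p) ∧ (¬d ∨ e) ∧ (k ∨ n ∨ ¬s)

Unit clause (¬s) forces s = False.
In (¬n ∨ s) only ¬n is left, so n = False.
Try g = False:
  (¬e ∨ g ∨ s) forces e = False.
  (¬d ∨ e) forces d = False.
  (d ∨ p) forces p = True.
  clause (d ∨ g ∨ ¬p) is falsified — backtrack.
So g = True.
Try d = True:
  (¬d ∨ e) forces e = True.
  (¬e ∨ r ∨ s) forces r = True.
  (k ∨ n ∨ ¬r) forces k = True.
  clause (¬e ∨ ¬k) is falsified — backtrack.
So d = False.
  then (d ∨ ¬e) forces e = False.
  then (d ∨ p) forces p = True.
  then (¬p ∨ r) forces r = True.
  then (k ∨ n ∨ ¬r) forces k = True.
Set c = False.
All clauses satisfied.

g=T, n=F, d=F, k=T, r=T, e=F, p=T, s=F, c=F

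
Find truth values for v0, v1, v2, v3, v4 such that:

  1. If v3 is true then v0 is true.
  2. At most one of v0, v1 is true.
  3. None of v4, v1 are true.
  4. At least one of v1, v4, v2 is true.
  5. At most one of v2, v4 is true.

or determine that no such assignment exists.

v0: True, v1: False, v2: True, v3: False, v4: False

  (1) v3=F ⇒ v0: vacuous ✓
  (2) {v0, v1}: 1 true — at most one ✓
  (3) {v4, v1}: 0 true — none ✓
  (4) {v1, v4, v2}: 1 true — at least one ✓
  (5) {v2, v4}: 1 true — at most one ✓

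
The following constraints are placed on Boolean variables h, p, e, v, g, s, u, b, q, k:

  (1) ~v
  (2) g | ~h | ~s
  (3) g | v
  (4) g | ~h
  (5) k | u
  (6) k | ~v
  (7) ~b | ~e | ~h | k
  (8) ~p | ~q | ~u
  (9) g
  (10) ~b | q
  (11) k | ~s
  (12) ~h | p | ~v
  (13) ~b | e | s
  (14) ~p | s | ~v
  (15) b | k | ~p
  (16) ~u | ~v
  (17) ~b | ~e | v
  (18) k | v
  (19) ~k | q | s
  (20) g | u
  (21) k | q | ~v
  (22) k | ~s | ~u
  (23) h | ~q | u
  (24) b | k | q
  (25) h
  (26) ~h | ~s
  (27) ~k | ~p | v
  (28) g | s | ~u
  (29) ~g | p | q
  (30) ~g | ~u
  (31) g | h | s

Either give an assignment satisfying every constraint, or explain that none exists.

Unit clause (~v) forces v = False.
In (g | v) only g is left, so g = True.
In (k | v) only k is left, so k = True.
Unit clause (h) forces h = True.
In (~h | ~s) only ~s is left, so s = False.
In (~k | ~p | v) only ~p is left, so p = False.
In (~g | p | q) only q is left, so q = True.
In (~g | ~u) only ~u is left, so u = False.
Set e = True.
  then (~b | ~e | v) forces b = False.
All clauses satisfied.

h: True, p: False, e: True, v: False, g: True, s: False, u: False, b: False, q: True, k: True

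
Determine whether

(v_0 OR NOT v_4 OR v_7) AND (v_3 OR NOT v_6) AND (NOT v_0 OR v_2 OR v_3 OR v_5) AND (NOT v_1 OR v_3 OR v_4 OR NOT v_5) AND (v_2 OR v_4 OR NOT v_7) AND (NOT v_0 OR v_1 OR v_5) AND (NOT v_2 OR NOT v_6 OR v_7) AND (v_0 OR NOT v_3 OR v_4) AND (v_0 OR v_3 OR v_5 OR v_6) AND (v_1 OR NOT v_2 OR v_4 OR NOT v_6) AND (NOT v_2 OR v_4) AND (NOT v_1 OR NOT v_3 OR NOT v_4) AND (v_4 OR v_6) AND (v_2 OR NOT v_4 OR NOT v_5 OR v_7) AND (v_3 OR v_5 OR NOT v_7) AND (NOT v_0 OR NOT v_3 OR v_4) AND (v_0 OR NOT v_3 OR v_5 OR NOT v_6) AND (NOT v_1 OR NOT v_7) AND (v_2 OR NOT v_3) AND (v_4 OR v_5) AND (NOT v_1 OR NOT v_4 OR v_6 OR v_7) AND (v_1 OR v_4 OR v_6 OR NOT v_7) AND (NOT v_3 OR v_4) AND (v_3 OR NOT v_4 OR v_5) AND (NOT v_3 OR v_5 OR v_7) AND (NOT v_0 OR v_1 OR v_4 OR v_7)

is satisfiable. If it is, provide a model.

Set v_0 = False.
Set v_1 = False.
Set v_2 = False.
  then (v_2 OR NOT v_3) forces v_3 = False.
  then (v_3 OR NOT v_6) forces v_6 = False.
  then (v_0 OR v_3 OR v_5 OR v_6) forces v_5 = True.
  then (v_4 OR v_6) forces v_4 = True.
  then (v_2 OR NOT v_4 OR NOT v_5 OR v_7) forces v_7 = True.
All clauses satisfied.

v_0 = False, v_1 = False, v_2 = False, v_3 = False, v_4 = True, v_5 = True, v_6 = False, v_7 = True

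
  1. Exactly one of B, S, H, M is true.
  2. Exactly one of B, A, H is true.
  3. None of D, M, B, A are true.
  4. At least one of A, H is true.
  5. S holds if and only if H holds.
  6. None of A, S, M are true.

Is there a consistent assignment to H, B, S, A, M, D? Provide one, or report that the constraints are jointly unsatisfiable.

Unsatisfiable — no assignment works.

Case S = True:
  Constraint (6) is violated (S=T) — contradiction.
Case S = False:
  (3) forces D = False.
  (3) forces M = False.
  (3) forces B = False.
  (1) with B=F, S=F, M=F forces H = True.
  Constraint (5) is violated (S=F, H=T) — contradiction.
Both cases fail — unsatisfiable.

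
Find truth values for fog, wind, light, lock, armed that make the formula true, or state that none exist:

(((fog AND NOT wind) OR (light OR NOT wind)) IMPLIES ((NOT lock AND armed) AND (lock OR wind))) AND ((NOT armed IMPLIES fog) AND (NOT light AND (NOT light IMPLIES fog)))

fog=T; wind=T; light=F; lock=T; armed=F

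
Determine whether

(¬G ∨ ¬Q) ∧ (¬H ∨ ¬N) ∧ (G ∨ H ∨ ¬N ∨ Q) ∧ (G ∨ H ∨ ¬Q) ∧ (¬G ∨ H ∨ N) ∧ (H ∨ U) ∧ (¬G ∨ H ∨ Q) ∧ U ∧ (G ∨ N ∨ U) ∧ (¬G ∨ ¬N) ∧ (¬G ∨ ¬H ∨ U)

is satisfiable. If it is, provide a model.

G: True, H: True, U: True, Q: False, N: False

Unit clause (U) forces U = True.
Set G = True.
  then (¬G ∨ ¬Q) forces Q = False.
  then (¬G ∨ H ∨ Q) forces H = True.
  then (¬G ∨ ¬N) forces N = False.
All clauses satisfied.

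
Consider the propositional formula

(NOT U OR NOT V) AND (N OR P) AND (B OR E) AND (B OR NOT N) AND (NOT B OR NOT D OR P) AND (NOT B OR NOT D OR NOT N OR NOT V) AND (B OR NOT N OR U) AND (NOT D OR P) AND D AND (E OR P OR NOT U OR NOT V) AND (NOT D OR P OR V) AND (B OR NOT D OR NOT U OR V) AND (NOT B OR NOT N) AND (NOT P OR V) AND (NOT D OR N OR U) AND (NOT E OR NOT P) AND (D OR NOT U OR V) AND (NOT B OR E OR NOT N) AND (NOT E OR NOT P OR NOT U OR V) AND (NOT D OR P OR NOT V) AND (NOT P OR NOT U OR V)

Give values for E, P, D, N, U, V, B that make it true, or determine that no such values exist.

Unsatisfiable — no assignment works.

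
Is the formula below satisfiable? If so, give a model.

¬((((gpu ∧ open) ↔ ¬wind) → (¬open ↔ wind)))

gpu: False; wind: True; open: True

  ¬((((gpu ∧ open) ↔ ¬wind) → (¬open ↔ wind))) = True
    ((gpu ∧ open) ↔ ¬wind) → (¬open ↔ wind) = False
      (gpu ∧ open) ↔ ¬wind = True
        gpu ∧ open = False
        ¬wind = False
      ¬open ↔ wind = False
        ¬open = False
The formula evaluates to True.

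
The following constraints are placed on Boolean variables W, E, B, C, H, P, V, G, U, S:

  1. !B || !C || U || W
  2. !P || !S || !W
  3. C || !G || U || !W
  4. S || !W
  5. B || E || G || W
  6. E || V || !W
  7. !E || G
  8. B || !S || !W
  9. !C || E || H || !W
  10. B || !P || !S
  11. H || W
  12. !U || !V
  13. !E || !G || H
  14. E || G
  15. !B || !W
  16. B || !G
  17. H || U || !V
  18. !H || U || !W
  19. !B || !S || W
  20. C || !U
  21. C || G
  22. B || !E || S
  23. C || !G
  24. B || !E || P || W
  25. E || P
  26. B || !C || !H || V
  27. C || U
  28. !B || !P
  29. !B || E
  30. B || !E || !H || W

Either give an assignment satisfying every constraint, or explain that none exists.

W = False, E = True, B = True, C = True, H = True, P = False, V = False, G = True, U = True, S = False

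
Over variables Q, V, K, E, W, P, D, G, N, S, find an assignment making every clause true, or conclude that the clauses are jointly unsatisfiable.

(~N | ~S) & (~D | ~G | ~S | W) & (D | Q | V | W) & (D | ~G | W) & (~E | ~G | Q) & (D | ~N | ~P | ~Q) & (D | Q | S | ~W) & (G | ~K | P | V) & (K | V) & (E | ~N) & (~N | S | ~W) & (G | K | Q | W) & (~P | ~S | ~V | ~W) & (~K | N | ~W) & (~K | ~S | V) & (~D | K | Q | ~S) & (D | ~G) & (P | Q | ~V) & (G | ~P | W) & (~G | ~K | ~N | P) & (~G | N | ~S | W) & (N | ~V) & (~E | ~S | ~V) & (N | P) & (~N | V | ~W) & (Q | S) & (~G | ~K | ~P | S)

Try Q = False:
  (Q | S) forces S = True.
  (~N | ~S) forces N = False.
  (N | ~V) forces V = False.
  (K | V) forces K = True.
  clause (~K | ~S | V) is falsified — backtrack.
So Q = True.
Set V = True.
  then (N | ~V) forces N = True.
  then (~N | ~S) forces S = False.
  then (E | ~N) forces E = True.
  then (~N | S | ~W) forces W = False.
Set K = False.
Set P = False.
Set D = False.
  then (D | ~G | W) forces G = False.
All clauses satisfied.

Q = True, V = True, K = False, E = True, W = False, P = False, D = False, G = False, N = True, S = False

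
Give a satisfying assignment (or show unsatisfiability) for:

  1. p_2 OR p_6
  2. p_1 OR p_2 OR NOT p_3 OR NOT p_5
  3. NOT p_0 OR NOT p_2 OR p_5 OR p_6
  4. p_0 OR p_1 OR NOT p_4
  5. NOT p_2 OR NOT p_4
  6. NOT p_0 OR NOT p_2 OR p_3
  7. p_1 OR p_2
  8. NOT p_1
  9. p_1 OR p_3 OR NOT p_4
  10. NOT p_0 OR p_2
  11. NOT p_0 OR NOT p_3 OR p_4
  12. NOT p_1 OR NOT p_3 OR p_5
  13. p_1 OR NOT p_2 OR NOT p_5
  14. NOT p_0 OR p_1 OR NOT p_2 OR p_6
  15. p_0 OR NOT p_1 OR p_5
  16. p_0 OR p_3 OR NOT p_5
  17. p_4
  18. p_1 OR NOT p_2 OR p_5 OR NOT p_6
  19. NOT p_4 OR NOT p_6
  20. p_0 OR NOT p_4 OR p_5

Unsatisfiable — no assignment works.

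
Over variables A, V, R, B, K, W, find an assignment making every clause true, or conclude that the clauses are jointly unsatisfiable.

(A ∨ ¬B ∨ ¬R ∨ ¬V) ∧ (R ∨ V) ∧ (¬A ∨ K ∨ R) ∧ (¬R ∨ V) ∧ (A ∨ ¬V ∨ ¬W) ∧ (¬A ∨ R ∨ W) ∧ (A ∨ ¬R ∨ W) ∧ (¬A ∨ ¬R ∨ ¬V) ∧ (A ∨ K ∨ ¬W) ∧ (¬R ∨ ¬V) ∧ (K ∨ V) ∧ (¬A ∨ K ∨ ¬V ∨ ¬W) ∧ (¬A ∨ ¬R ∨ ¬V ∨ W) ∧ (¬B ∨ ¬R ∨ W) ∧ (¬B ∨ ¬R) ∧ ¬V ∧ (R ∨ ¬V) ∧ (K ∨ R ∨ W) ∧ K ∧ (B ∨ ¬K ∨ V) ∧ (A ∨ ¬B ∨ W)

Case V = True:
  Clause (¬V) is falsified — contradiction.
Case V = False:
  (R ∨ V) forces R = True.
  Clause (¬R ∨ V) is falsified — contradiction.
Both cases fail, so the formula is unsatisfiable.

The formula is unsatisfiable.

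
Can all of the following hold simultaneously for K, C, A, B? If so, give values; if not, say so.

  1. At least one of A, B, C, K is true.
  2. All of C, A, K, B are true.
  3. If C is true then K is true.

K = True, C = True, A = True, B = True

  (1) {A, B, C, K}: 4 true — at least one ✓
  (2) {C, A, K, B}: all 4 true ✓
  (3) C=T ⇒ K: T ✓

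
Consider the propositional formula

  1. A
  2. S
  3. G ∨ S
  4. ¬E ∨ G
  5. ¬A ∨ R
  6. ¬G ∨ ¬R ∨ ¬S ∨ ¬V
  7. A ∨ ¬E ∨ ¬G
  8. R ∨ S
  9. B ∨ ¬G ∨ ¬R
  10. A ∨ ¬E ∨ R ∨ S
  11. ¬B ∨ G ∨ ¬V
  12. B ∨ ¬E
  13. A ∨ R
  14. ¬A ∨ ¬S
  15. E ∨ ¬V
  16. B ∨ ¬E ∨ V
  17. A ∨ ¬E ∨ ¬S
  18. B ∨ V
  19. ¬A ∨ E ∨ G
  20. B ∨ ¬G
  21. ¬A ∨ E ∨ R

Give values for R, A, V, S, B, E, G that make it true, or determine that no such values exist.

Case A = True:
  (S) forces S = True.
  Clause (¬A ∨ ¬S) is falsified — contradiction.
Case A = False:
  Clause (A) is falsified — contradiction.
Both cases fail, so the formula is unsatisfiable.

No satisfying assignment exists.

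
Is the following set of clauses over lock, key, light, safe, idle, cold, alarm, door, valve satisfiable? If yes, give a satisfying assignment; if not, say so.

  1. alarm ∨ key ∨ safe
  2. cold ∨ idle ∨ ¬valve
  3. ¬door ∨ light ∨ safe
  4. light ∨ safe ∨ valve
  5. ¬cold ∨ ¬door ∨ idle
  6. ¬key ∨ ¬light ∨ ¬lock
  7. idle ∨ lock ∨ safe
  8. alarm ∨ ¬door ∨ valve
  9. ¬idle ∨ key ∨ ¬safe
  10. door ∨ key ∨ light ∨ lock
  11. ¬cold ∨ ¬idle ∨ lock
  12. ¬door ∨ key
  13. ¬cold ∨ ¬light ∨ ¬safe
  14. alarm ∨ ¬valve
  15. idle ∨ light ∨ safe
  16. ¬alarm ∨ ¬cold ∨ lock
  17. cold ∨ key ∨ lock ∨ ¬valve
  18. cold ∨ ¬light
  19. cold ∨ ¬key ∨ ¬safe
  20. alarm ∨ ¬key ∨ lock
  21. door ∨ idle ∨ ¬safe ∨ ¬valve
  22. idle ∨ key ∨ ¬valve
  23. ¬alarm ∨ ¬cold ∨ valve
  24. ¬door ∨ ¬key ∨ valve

Set lock = True.
Set key = False.
  then (¬door ∨ key) forces door = False.
Set light = False.
Set safe = True.
  then (¬idle ∨ key ∨ ¬safe) forces idle = False.
  then (door ∨ idle ∨ ¬safe ∨ ¬valve) forces valve = False.
Set cold = False.
Set alarm = True.
All clauses satisfied.

lock = True, key = False, light = False, safe = True, idle = False, cold = False, alarm = True, door = False, valve = False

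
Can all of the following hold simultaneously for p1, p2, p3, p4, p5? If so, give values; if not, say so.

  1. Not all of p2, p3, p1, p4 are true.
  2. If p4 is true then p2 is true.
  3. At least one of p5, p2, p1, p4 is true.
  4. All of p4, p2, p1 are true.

p1 = True, p2 = True, p3 = False, p4 = True, p5 = True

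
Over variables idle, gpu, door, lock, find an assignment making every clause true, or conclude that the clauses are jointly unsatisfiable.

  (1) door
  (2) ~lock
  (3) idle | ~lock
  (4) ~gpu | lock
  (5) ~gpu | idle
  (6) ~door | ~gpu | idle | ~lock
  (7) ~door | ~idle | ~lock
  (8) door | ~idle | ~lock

idle = False; gpu = False; door = True; lock = False

Unit clause (door) forces door = True.
Unit clause (~lock) forces lock = False.
In (~gpu | lock) only ~gpu is left, so gpu = False.
Set idle = False.
All clauses satisfied.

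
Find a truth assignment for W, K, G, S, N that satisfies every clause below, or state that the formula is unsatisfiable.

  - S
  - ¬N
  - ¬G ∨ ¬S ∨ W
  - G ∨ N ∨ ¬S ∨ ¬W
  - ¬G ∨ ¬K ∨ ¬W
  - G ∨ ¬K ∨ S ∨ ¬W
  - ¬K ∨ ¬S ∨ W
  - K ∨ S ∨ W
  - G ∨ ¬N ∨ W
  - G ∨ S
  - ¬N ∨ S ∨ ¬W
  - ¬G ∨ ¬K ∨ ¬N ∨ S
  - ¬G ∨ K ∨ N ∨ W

Unit clause (S) forces S = True.
Unit clause (¬N) forces N = False.
Set W = True.
  then (G ∨ N ∨ ¬S ∨ ¬W) forces G = True.
  then (¬G ∨ ¬K ∨ ¬W) forces K = False.
All clauses satisfied.

W = True, K = False, G = True, S = True, N = False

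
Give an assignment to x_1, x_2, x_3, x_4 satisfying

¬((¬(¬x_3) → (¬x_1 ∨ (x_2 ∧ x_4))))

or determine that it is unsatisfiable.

x_1 = True; x_2 = False; x_3 = True; x_4 = False

  ¬((¬(¬x_3) → (¬x_1 ∨ (x_2 ∧ x_4)))) = True
    ¬(¬x_3) → (¬x_1 ∨ (x_2 ∧ x_4)) = False
      ¬(¬x_3) = True
        ¬x_3 = False
      ¬x_1 ∨ (x_2 ∧ x_4) = False
        ¬x_1 = False
        x_2 ∧ x_4 = False
The formula evaluates to True.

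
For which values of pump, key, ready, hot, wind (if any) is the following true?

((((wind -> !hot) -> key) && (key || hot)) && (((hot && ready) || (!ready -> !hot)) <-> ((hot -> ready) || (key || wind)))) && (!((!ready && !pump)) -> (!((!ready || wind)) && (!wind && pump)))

pump: False, key: True, ready: False, hot: False, wind: True

  (((wind -> !hot) -> key) && (key || hot)) && (((hot && ready) || (!ready -> !hot)) <-> ((hot -> ready) || (key || wind))) = True
    ((wind -> !hot) -> key) && (key || hot) = True
      (wind -> !hot) -> key = True
        wind -> !hot = True
          !hot = True
      key || hot = True
    ((hot && ready) || (!ready -> !hot)) <-> ((hot -> ready) || (key || wind)) = True
      (hot && ready) || (!ready -> !hot) = True
        hot && ready = False
        !ready -> !hot = True
          !ready = True
          !hot = True
      (hot -> ready) || (key || wind) = True
        hot -> ready = True
        key || wind = True
  !((!ready && !pump)) -> (!((!ready || wind)) && (!wind && pump)) = True
    !((!ready && !pump)) = False
      !ready && !pump = True
        !ready = True
        !pump = True
    !((!ready || wind)) && (!wind && pump) = False
      !((!ready || wind)) = False
        !ready || wind = True
          !ready = True
      !wind && pump = False
        !wind = False
Both conjuncts True, so the formula holds.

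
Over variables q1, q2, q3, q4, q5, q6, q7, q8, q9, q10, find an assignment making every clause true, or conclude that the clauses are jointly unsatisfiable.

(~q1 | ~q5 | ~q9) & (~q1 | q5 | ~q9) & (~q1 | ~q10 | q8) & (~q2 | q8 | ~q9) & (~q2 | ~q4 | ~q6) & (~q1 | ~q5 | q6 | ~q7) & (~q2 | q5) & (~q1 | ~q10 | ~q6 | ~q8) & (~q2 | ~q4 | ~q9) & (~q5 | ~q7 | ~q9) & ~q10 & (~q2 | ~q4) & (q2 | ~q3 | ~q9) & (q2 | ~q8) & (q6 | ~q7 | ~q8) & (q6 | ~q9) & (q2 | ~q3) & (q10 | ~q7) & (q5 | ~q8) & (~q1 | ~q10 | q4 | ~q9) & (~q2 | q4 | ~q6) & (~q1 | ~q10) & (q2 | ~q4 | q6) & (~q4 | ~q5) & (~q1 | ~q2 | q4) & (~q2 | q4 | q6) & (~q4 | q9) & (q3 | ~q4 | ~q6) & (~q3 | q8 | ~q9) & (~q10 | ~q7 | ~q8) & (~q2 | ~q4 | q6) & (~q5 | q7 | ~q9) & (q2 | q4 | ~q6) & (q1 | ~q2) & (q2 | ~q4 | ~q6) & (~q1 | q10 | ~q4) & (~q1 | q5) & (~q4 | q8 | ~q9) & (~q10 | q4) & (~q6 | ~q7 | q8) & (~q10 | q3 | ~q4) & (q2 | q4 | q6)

Case q2 = True:
  (~q2 | q5) forces q5 = True.
  (~q10) forces q10 = False.
  (~q2 | ~q4) forces q4 = False.
  (q10 | ~q7) forces q7 = False.
  (~q2 | q4 | ~q6) forces q6 = False.
  Clause (~q2 | q4 | q6) is falsified — contradiction.
Case q2 = False:
  (~q10) forces q10 = False.
  (q2 | ~q8) forces q8 = False.
  (q2 | ~q3) forces q3 = False.
  (q10 | ~q7) forces q7 = False.
  If q4 = True:
    (q2 | ~q4 | q6) forces q6 = True.
    clause (q3 | ~q4 | ~q6) is falsified.
  If q4 = False:
    (q2 | q4 | ~q6) forces q6 = False.
    clause (q2 | q4 | q6) is falsified.
  Every sub-case reaches a contradiction.
Both cases fail, so the formula is unsatisfiable.

No satisfying assignment exists.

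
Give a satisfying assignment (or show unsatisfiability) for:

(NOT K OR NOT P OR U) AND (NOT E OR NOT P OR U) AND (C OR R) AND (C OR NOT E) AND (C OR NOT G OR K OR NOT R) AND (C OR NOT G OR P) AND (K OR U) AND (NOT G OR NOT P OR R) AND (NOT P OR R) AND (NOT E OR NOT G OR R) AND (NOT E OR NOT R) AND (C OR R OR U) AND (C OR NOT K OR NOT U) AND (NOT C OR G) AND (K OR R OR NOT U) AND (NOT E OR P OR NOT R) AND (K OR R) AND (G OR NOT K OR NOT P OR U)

P=F; U=T; C=T; E=F; G=T; K=T; R=F

Set P = False.
Set U = True.
Set C = True.
  then (NOT C OR G) forces G = True.
Try E = True:
  (NOT E OR NOT G OR R) forces R = True.
  clause (NOT E OR NOT R) is falsified — backtrack.
So E = False.
Set K = True.
Set R = False.
All clauses satisfied.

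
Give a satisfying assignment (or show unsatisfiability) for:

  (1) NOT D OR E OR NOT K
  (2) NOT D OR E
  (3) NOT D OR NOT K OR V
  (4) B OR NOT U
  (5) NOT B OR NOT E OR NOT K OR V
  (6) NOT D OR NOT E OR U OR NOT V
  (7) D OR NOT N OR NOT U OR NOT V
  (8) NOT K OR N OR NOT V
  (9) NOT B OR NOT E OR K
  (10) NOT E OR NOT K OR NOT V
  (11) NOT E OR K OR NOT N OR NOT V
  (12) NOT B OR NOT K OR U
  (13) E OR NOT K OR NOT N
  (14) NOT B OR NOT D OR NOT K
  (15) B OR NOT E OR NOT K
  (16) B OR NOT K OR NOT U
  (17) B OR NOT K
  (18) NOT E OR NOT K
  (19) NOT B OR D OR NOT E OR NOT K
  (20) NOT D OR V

V=F; B=T; D=F; U=F; E=F; N=F; K=F

Set V = False.
  then (NOT D OR V) forces D = False.
Set B = True.
Set U = False.
  then (NOT B OR NOT K OR U) forces K = False.
  then (NOT B OR NOT E OR K) forces E = False.
Set N = False.
All clauses satisfied.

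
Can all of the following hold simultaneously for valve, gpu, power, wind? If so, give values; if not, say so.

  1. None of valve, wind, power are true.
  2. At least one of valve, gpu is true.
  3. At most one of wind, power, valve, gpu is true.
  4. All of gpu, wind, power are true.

No satisfying assignment exists.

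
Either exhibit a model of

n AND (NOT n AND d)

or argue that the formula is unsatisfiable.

Case n = True: the conjunct NOT n is False.
Case n = False: the conjunct n is False.
Both cases fail — unsatisfiable.

UNSATISFIABLE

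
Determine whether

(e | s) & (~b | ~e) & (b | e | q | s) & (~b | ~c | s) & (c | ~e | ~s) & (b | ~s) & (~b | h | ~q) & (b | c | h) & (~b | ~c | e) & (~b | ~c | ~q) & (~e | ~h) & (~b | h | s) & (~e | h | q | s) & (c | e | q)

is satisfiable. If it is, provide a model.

Set b = False.
  then (b | ~s) forces s = False.
  then (e | s) forces e = True.
  then (~e | ~h) forces h = False.
  then (~e | h | q | s) forces q = True.
  then (b | c | h) forces c = True.
All clauses satisfied.

b=F, q=T, e=T, s=F, h=F, c=T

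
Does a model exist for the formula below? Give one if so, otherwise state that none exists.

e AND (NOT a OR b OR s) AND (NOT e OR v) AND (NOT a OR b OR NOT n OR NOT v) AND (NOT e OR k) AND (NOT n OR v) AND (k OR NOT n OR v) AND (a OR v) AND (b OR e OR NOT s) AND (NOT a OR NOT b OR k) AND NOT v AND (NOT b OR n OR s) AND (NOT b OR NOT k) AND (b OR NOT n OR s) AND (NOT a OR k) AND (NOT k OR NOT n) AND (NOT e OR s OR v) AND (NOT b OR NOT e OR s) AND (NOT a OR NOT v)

Case v = True:
  Clause (NOT v) is falsified — contradiction.
Case v = False:
  (e) forces e = True.
  Clause (NOT e OR v) is falsified — contradiction.
Both cases fail, so the formula is unsatisfiable.

Unsatisfiable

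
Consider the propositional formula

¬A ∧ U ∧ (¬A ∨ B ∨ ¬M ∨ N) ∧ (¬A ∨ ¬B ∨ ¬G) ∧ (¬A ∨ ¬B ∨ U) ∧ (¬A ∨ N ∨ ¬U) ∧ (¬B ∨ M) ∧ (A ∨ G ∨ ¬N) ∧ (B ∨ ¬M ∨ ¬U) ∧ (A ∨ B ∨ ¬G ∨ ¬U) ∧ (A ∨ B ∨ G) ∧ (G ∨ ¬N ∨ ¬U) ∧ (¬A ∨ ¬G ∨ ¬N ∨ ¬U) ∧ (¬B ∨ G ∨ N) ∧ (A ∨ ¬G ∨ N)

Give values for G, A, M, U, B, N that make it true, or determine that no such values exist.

G = True, A = False, M = True, U = True, B = True, N = True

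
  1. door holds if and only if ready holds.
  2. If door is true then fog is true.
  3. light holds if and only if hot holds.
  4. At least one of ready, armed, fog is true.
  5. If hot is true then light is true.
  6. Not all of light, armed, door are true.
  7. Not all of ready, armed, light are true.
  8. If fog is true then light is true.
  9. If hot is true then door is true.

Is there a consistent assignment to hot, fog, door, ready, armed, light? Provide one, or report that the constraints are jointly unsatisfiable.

hot = False; fog = False; door = False; ready = False; armed = True; light = False

  (1) door=F, ready=F — same ✓
  (2) door=F ⇒ fog: vacuous ✓
  (3) light=F, hot=F — same ✓
  (4) {ready, armed, fog}: 1 true — at least one ✓
  (5) hot=F ⇒ light: vacuous ✓
  (6) {light, armed, door}: 1/3 true — not all ✓
  (7) {ready, armed, light}: 1/3 true — not all ✓
  (8) fog=F ⇒ light: vacuous ✓
  (9) hot=F ⇒ door: vacuous ✓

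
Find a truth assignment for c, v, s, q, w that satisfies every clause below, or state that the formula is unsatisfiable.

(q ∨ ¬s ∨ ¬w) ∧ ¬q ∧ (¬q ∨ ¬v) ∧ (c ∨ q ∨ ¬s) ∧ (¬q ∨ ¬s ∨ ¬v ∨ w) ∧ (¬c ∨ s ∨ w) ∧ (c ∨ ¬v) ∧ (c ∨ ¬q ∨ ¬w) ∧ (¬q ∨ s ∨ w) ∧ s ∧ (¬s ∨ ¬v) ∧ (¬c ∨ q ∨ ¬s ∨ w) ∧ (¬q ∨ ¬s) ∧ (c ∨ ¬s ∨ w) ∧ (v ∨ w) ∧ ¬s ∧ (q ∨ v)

No satisfying assignment exists.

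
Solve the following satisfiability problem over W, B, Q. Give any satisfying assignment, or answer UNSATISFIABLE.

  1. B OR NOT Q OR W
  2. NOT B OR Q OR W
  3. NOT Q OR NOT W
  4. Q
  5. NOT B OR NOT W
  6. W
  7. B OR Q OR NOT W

Unsatisfiable — no assignment works.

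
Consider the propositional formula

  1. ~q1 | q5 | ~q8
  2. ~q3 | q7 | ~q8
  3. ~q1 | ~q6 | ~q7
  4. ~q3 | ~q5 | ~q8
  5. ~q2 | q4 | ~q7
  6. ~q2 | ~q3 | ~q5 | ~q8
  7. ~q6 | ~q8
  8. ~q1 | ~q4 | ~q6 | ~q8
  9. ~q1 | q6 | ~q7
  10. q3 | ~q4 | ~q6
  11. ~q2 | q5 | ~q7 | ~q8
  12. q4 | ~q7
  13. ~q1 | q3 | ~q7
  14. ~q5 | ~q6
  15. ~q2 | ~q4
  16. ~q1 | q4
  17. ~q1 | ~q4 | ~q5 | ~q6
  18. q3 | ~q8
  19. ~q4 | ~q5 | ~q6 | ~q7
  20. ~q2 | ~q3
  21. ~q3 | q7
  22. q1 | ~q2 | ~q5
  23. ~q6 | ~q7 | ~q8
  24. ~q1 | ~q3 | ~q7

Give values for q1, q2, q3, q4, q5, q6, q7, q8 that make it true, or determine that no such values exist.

Set q1 = False.
Set q2 = False.
Set q3 = False.
  then (q3 | ~q8) forces q8 = False.
Set q4 = True.
  then (q3 | ~q4 | ~q6) forces q6 = False.
Set q5 = True.
Set q7 = True.
All clauses satisfied.

q1=F, q2=F, q3=F, q4=T, q5=T, q6=F, q7=T, q8=F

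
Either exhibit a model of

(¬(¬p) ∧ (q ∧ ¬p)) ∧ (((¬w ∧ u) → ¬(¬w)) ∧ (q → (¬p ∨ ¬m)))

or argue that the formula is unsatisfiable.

Unsatisfiable

Case p = True: the conjunct ¬p is False.
Case p = False: the conjunct ¬(¬p) becomes ¬(¬False) = False.
Both cases fail — unsatisfiable.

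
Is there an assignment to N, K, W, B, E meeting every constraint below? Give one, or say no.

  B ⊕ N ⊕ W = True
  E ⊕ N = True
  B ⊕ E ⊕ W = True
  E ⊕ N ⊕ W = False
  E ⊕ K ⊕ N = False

Adding constraints 1, 2, 3 mod 2: every variable appears an even number of times on the left, so the left side is 0.
But the right sides sum to 1 (mod 2). 0 ≠ 1 — the system is inconsistent.

Unsatisfiable — no assignment works.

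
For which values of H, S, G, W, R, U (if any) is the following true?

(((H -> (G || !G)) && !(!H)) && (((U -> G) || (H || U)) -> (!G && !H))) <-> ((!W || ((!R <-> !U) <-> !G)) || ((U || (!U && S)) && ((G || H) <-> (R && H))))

H = True, S = False, G = True, W = True, R = False, U = False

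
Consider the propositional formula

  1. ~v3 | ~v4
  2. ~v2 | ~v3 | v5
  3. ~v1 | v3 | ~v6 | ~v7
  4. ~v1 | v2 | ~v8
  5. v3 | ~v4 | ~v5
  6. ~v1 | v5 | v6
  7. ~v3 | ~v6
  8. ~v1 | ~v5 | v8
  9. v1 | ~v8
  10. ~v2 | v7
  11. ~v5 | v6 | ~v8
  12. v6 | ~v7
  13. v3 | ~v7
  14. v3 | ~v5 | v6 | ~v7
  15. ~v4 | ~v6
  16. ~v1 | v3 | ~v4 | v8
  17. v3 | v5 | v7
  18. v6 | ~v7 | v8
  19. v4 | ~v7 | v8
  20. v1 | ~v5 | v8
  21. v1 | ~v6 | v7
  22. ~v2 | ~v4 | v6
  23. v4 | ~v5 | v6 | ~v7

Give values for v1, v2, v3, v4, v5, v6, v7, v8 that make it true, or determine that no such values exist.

v1 = False, v2 = False, v3 = True, v4 = False, v5 = False, v6 = False, v7 = False, v8 = False

Set v1 = False.
  then (v1 | ~v8) forces v8 = False.
  then (v1 | ~v5 | v8) forces v5 = False.
Set v2 = False.
Try v3 = False:
  (v3 | ~v7) forces v7 = False.
  clause (v3 | v5 | v7) is falsified — backtrack.
So v3 = True.
  then (~v3 | ~v4) forces v4 = False.
  then (~v3 | ~v6) forces v6 = False.
  then (v6 | ~v7) forces v7 = False.
All clauses satisfied.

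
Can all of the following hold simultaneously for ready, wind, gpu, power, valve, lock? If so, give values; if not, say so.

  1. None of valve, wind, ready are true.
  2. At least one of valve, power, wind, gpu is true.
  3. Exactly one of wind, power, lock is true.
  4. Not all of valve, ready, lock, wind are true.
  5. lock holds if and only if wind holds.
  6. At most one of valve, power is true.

ready=F; wind=F; gpu=F; power=T; valve=F; lock=F

  (1) {valve, wind, ready}: 0 true — none ✓
  (2) {valve, power, wind, gpu}: 1 true — at least one ✓
  (3) {wind, power, lock}: 1 true — exactly one ✓
  (4) {valve, ready, lock, wind}: 0/4 true — not all ✓
  (5) lock=F, wind=F — same ✓
  (6) {valve, power}: 1 true — at most one ✓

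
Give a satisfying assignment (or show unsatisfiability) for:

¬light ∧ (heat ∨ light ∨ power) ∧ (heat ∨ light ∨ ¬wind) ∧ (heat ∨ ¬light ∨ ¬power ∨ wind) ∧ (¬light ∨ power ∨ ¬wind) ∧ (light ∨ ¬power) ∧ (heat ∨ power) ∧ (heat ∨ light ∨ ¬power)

power = False, wind = True, heat = True, light = False

Unit clause (¬light) forces light = False.
In (light ∨ ¬power) only ¬power is left, so power = False.
In (heat ∨ power) only heat is left, so heat = True.
Set wind = True.
Check each clause:
  (¬light): ¬light holds.
  (heat ∨ light ∨ power): heat holds.
  (heat ∨ light ∨ ¬wind): heat holds.
  (heat ∨ ¬light ∨ ¬power ∨ wind): heat holds.
  (¬light ∨ power ∨ ¬wind): ¬light holds.
  (light ∨ ¬power): ¬power holds.
  (heat ∨ power): heat holds.
  (heat ∨ light ∨ ¬power): heat holds.
All clauses satisfied.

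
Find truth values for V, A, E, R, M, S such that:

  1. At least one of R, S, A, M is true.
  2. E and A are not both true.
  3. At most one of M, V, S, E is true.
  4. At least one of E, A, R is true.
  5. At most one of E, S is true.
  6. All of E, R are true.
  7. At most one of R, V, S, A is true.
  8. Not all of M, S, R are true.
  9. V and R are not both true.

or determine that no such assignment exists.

V = False; A = False; E = True; R = True; M = False; S = False

  (1) {R, S, A, M}: 1 true — at least one ✓
  (2) E=T, A=F — not both ✓
  (3) {M, V, S, E}: 1 true — at most one ✓
  (4) {E, A, R}: 2 true — at least one ✓
  (5) {E, S}: 1 true — at most one ✓
  (6) {E, R}: all 2 true ✓
  (7) {R, V, S, A}: 1 true — at most one ✓
  (8) {M, S, R}: 1/3 true — not all ✓
  (9) V=F, R=T — not both ✓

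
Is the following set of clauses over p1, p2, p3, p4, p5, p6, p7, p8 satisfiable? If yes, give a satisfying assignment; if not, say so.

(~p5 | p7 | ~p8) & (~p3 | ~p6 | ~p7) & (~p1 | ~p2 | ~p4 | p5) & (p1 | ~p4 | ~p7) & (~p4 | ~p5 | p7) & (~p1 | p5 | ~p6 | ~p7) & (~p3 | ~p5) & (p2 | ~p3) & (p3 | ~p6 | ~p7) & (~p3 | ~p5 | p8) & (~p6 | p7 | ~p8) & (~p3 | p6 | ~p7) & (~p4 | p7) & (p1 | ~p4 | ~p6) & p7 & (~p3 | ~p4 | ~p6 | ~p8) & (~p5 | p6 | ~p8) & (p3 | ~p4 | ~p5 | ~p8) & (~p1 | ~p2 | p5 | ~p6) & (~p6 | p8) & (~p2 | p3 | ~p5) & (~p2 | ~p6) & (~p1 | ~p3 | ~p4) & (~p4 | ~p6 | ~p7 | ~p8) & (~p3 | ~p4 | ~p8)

p1 = True; p2 = False; p3 = False; p4 = False; p5 = False; p6 = False; p7 = True; p8 = False

Unit clause (p7) forces p7 = True.
Set p1 = True.
Set p2 = False.
  then (p2 | ~p3) forces p3 = False.
  then (p3 | ~p6 | ~p7) forces p6 = False.
Set p4 = False.
Set p5 = False.
Set p8 = False.
All clauses satisfied.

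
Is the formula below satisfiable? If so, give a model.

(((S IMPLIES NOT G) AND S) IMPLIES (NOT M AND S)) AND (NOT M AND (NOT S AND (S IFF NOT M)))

Unsatisfiable

Case S = True: the conjunct NOT S is False.
Case S = False: the formula simplifies to NOT M AND M.
  M = True: the conjunct NOT M is False.
  M = False: the conjunct M is False.
Both cases fail — unsatisfiable.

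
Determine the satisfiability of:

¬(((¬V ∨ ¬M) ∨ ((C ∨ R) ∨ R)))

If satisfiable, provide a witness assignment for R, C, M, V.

R = False, C = False, M = True, V = True

  ¬(((¬V ∨ ¬M) ∨ ((C ∨ R) ∨ R))) = True
    (¬V ∨ ¬M) ∨ ((C ∨ R) ∨ R) = False
      ¬V ∨ ¬M = False
        ¬V = False
        ¬M = False
      (C ∨ R) ∨ R = False
        C ∨ R = False
The formula evaluates to True.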